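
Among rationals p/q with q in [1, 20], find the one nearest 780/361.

Expand x = 780/361 as a continued fraction with the Euclidean algorithm:
  780 = 2*361 + 58, so a_0 = 2.
  361 = 6*58 + 13, so a_1 = 6.
  58 = 4*13 + 6, so a_2 = 4.
  13 = 2*6 + 1, so a_3 = 2.
  6 = 6*1 + 0, so a_4 = 6.
so x = [2; 6, 4, 2, 6].
Convergents (p_i = a_i*p_{i-1} + p_{i-2}, q_i = a_i*q_{i-1} + q_{i-2} with p_{-2}=0, p_{-1}=1, q_{-2}=1, q_{-1}=0), until the denominator exceeds 20:
  i=0: a_0=2, p_0 = 2*1 + 0 = 2, q_0 = 2*0 + 1 = 1.
  i=1: a_1=6, p_1 = 6*2 + 1 = 13, q_1 = 6*1 + 0 = 6.
  i=2: a_2=4, p_2 = 4*13 + 2 = 54, q_2 = 4*6 + 1 = 25.
q_2 = 25 > 20, so the last convergent with denominator <= 20 is p_1/q_1 = 13/6.
The closest fraction with denominator <= 20 is either p_1/q_1 or the intermediate fraction (k*p_1 + p_0)/(k*q_1 + q_0) with the largest k >= 1 whose denominator stays <= 20; these approach x as k grows, and every other convergent or intermediate fraction in range is farther away.
Largest k: floor((20 - q_0)/q_1) = floor((20 - 1)/6) = 3.
That gives (3*13 + 2)/(3*6 + 1) = 41/19.
Compare the errors: |x - 13/6| = |780*6 - 13*361|/(361*6) = 13/2166, and |x - 41/19| = |780*19 - 41*361|/(361*19) = 19/6859.
Cross-multiplying, 19*2166 = 41154 < 89167 = 13*6859, so 19/6859 is smaller: the intermediate fraction 41/19 is closer to x than 13/6.

41/19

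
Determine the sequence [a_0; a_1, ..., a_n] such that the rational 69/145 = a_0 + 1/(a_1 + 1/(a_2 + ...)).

[0; 2, 9, 1, 6]

Run the Euclidean algorithm on 69 and 145; the successive quotients are the partial quotients a_0, a_1, ... (each step inverts the fractional part left over by the previous one):
  69 = 0*145 + 69, so a_0 = 0.
  145 = 2*69 + 7, so a_1 = 2.
  69 = 9*7 + 6, so a_2 = 9.
  7 = 1*6 + 1, so a_3 = 1.
  6 = 6*1 + 0, so a_4 = 6.
The remainder reaches 0 after 5 divisions, so the expansion has 5 partial quotients, read off in order.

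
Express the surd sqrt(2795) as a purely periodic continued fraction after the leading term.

[52; (1, 6, 1, 1, 3, 1, 1, 6, 1, 104)]

Write x_i = (sqrt(2795) + m_i)/d_i with (m_0, d_0) = (0, 1). a_0 = floor(sqrt(2795)) = 52, since 52^2 = 2704 <= 2795 < 2809 = 53^2.
Iterate m_{i+1} = d_i*a_i - m_i, d_{i+1} = (2795 - m_{i+1}^2)/d_i, a_{i+1} = floor((a_0 + m_{i+1})/d_{i+1}):
  m_1 = 1*52 - 0 = 52, d_1 = (2795 - 52^2)/1 = 91/1 = 91, a_1 = floor((52 + 52)/91) = 1.
  m_2 = 91*1 - 52 = 39, d_2 = (2795 - 39^2)/91 = 1274/91 = 14, a_2 = floor((52 + 39)/14) = 6.
  m_3 = 14*6 - 39 = 45, d_3 = (2795 - 45^2)/14 = 770/14 = 55, a_3 = floor((52 + 45)/55) = 1.
  m_4 = 55*1 - 45 = 10, d_4 = (2795 - 10^2)/55 = 2695/55 = 49, a_4 = floor((52 + 10)/49) = 1.
  m_5 = 49*1 - 10 = 39, d_5 = (2795 - 39^2)/49 = 1274/49 = 26, a_5 = floor((52 + 39)/26) = 3.
  m_6 = 26*3 - 39 = 39, d_6 = (2795 - 39^2)/26 = 1274/26 = 49, a_6 = floor((52 + 39)/49) = 1.
  m_7 = 49*1 - 39 = 10, d_7 = (2795 - 10^2)/49 = 2695/49 = 55, a_7 = floor((52 + 10)/55) = 1.
  m_8 = 55*1 - 10 = 45, d_8 = (2795 - 45^2)/55 = 770/55 = 14, a_8 = floor((52 + 45)/14) = 6.
  m_9 = 14*6 - 45 = 39, d_9 = (2795 - 39^2)/14 = 1274/14 = 91, a_9 = floor((52 + 39)/91) = 1.
  m_10 = 91*1 - 39 = 52, d_10 = (2795 - 52^2)/91 = 91/91 = 1, a_10 = floor((52 + 52)/1) = 104.
  m_11 = 1*104 - 52 = 52, d_11 = (2795 - 52^2)/1 = 91/1 = 91: (m_11, d_11) = (m_1, d_1) = (52, 91), so from here the quotients repeat a_1, ..., a_10; the period length is 10.
Hence the expansion of sqrt(2795) is a_0 = 52 followed by the repeating block 1, 6, 1, 1, 3, 1, 1, 6, 1, 104 (period 10).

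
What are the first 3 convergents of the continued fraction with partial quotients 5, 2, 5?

Using the convergent recurrence p_i = a_i*p_{i-1} + p_{i-2}, q_i = a_i*q_{i-1} + q_{i-2} with p_{-2}=0, p_{-1}=1, q_{-2}=1, q_{-1}=0:
  i=0: a_0=5, p_0 = 5*1 + 0 = 5, q_0 = 5*0 + 1 = 1.
  i=1: a_1=2, p_1 = 2*5 + 1 = 11, q_1 = 2*1 + 0 = 2.
  i=2: a_2=5, p_2 = 5*11 + 5 = 60, q_2 = 5*2 + 1 = 11.

5/1, 11/2, 60/11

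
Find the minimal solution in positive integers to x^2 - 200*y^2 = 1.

First expand sqrt(200) as a continued fraction. With x_i = (sqrt(200) + m_i)/d_i and (m_0, d_0) = (0, 1): a_0 = floor(sqrt(200)) = 14, since 14^2 = 196 <= 200 < 225 = 15^2.
Iterate m_{i+1} = d_i*a_i - m_i, d_{i+1} = (200 - m_{i+1}^2)/d_i, a_{i+1} = floor((a_0 + m_{i+1})/d_{i+1}):
  m_1 = 1*14 - 0 = 14, d_1 = (200 - 14^2)/1 = 4/1 = 4, a_1 = floor((14 + 14)/4) = 7.
  m_2 = 4*7 - 14 = 14, d_2 = (200 - 14^2)/4 = 4/4 = 1, a_2 = floor((14 + 14)/1) = 28.
  m_3 = 1*28 - 14 = 14, d_3 = (200 - 14^2)/1 = 4/1 = 4: (m_3, d_3) = (m_1, d_1) = (14, 4), so from here the quotients repeat a_1, a_2; the period length is 2.
So sqrt(200) = [14; (7, 28)] with period length k = 2.
k is even, so the fundamental solution of x^2 - 200y^2 = 1 is (p_{k-1}, q_{k-1}) = (p_1, q_1); compute convergents through index 1.
Convergents (p_i = a_i*p_{i-1} + p_{i-2}, q_i = a_i*q_{i-1} + q_{i-2} with p_{-2}=0, p_{-1}=1, q_{-2}=1, q_{-1}=0):
  i=0: a_0=14, p_0 = 14*1 + 0 = 14, q_0 = 14*0 + 1 = 1.
  i=1: a_1=7, p_1 = 7*14 + 1 = 99, q_1 = 7*1 + 0 = 7.
Check: 99^2 - 200*7^2 = 9801 - 9800 = 1, so (x, y) = (99, 7) solves the equation, and by the theorem it is the least positive solution.

(x, y) = (99, 7)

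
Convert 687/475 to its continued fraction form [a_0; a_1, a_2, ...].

[1; 2, 4, 6, 2, 1, 2]

Run the Euclidean algorithm on 687 and 475; the successive quotients are the partial quotients a_0, a_1, ... (each step inverts the fractional part left over by the previous one):
  687 = 1*475 + 212, so a_0 = 1.
  475 = 2*212 + 51, so a_1 = 2.
  212 = 4*51 + 8, so a_2 = 4.
  51 = 6*8 + 3, so a_3 = 6.
  8 = 2*3 + 2, so a_4 = 2.
  3 = 1*2 + 1, so a_5 = 1.
  2 = 2*1 + 0, so a_6 = 2.
The remainder reaches 0 after 7 divisions, so the expansion has 7 partial quotients, read off in order.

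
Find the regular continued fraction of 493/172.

Run the Euclidean algorithm on 493 and 172; the successive quotients are the partial quotients a_0, a_1, ... (each step inverts the fractional part left over by the previous one):
  493 = 2*172 + 149, so a_0 = 2.
  172 = 1*149 + 23, so a_1 = 1.
  149 = 6*23 + 11, so a_2 = 6.
  23 = 2*11 + 1, so a_3 = 2.
  11 = 11*1 + 0, so a_4 = 11.
The remainder reaches 0 after 5 divisions, so the expansion has 5 partial quotients, read off in order.

[2; 1, 6, 2, 11]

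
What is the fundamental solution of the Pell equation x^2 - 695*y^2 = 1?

First expand sqrt(695) as a continued fraction. With x_i = (sqrt(695) + m_i)/d_i and (m_0, d_0) = (0, 1): a_0 = floor(sqrt(695)) = 26, since 26^2 = 676 <= 695 < 729 = 27^2.
Iterate m_{i+1} = d_i*a_i - m_i, d_{i+1} = (695 - m_{i+1}^2)/d_i, a_{i+1} = floor((a_0 + m_{i+1})/d_{i+1}):
  m_1 = 1*26 - 0 = 26, d_1 = (695 - 26^2)/1 = 19/1 = 19, a_1 = floor((26 + 26)/19) = 2.
  m_2 = 19*2 - 26 = 12, d_2 = (695 - 12^2)/19 = 551/19 = 29, a_2 = floor((26 + 12)/29) = 1.
  m_3 = 29*1 - 12 = 17, d_3 = (695 - 17^2)/29 = 406/29 = 14, a_3 = floor((26 + 17)/14) = 3.
  m_4 = 14*3 - 17 = 25, d_4 = (695 - 25^2)/14 = 70/14 = 5, a_4 = floor((26 + 25)/5) = 10.
  m_5 = 5*10 - 25 = 25, d_5 = (695 - 25^2)/5 = 70/5 = 14, a_5 = floor((26 + 25)/14) = 3.
  m_6 = 14*3 - 25 = 17, d_6 = (695 - 17^2)/14 = 406/14 = 29, a_6 = floor((26 + 17)/29) = 1.
  m_7 = 29*1 - 17 = 12, d_7 = (695 - 12^2)/29 = 551/29 = 19, a_7 = floor((26 + 12)/19) = 2.
  m_8 = 19*2 - 12 = 26, d_8 = (695 - 26^2)/19 = 19/19 = 1, a_8 = floor((26 + 26)/1) = 52.
  m_9 = 1*52 - 26 = 26, d_9 = (695 - 26^2)/1 = 19/1 = 19: (m_9, d_9) = (m_1, d_1) = (26, 19), so from here the quotients repeat a_1, ..., a_8; the period length is 8.
So sqrt(695) = [26; (2, 1, 3, 10, 3, 1, 2, 52)] with period length k = 8.
k is even, so the fundamental solution of x^2 - 695y^2 = 1 is (p_{k-1}, q_{k-1}) = (p_7, q_7); compute convergents through index 7.
Convergents (p_i = a_i*p_{i-1} + p_{i-2}, q_i = a_i*q_{i-1} + q_{i-2} with p_{-2}=0, p_{-1}=1, q_{-2}=1, q_{-1}=0):
  i=0: a_0=26, p_0 = 26*1 + 0 = 26, q_0 = 26*0 + 1 = 1.
  i=1: a_1=2, p_1 = 2*26 + 1 = 53, q_1 = 2*1 + 0 = 2.
  i=2: a_2=1, p_2 = 1*53 + 26 = 79, q_2 = 1*2 + 1 = 3.
  i=3: a_3=3, p_3 = 3*79 + 53 = 290, q_3 = 3*3 + 2 = 11.
  i=4: a_4=10, p_4 = 10*290 + 79 = 2979, q_4 = 10*11 + 3 = 113.
  i=5: a_5=3, p_5 = 3*2979 + 290 = 9227, q_5 = 3*113 + 11 = 350.
  i=6: a_6=1, p_6 = 1*9227 + 2979 = 12206, q_6 = 1*350 + 113 = 463.
  i=7: a_7=2, p_7 = 2*12206 + 9227 = 33639, q_7 = 2*463 + 350 = 1276.
Check: 33639^2 - 695*1276^2 = 1131582321 - 1131582320 = 1, so (x, y) = (33639, 1276) solves the equation, and by the theorem it is the least positive solution.

(x, y) = (33639, 1276)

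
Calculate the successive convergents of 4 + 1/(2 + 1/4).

Using the convergent recurrence p_i = a_i*p_{i-1} + p_{i-2}, q_i = a_i*q_{i-1} + q_{i-2} with p_{-2}=0, p_{-1}=1, q_{-2}=1, q_{-1}=0:
  i=0: a_0=4, p_0 = 4*1 + 0 = 4, q_0 = 4*0 + 1 = 1.
  i=1: a_1=2, p_1 = 2*4 + 1 = 9, q_1 = 2*1 + 0 = 2.
  i=2: a_2=4, p_2 = 4*9 + 4 = 40, q_2 = 4*2 + 1 = 9.

4/1, 9/2, 40/9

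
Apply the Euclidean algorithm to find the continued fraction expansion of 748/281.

Run the Euclidean algorithm on 748 and 281; the successive quotients are the partial quotients a_0, a_1, ... (each step inverts the fractional part left over by the previous one):
  748 = 2*281 + 186, so a_0 = 2.
  281 = 1*186 + 95, so a_1 = 1.
  186 = 1*95 + 91, so a_2 = 1.
  95 = 1*91 + 4, so a_3 = 1.
  91 = 22*4 + 3, so a_4 = 22.
  4 = 1*3 + 1, so a_5 = 1.
  3 = 3*1 + 0, so a_6 = 3.
The remainder reaches 0 after 7 divisions, so the expansion has 7 partial quotients, read off in order.

[2; 1, 1, 1, 22, 1, 3]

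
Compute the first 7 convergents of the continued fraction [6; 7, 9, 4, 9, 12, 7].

Using the convergent recurrence p_i = a_i*p_{i-1} + p_{i-2}, q_i = a_i*q_{i-1} + q_{i-2} with p_{-2}=0, p_{-1}=1, q_{-2}=1, q_{-1}=0:
  i=0: a_0=6, p_0 = 6*1 + 0 = 6, q_0 = 6*0 + 1 = 1.
  i=1: a_1=7, p_1 = 7*6 + 1 = 43, q_1 = 7*1 + 0 = 7.
  i=2: a_2=9, p_2 = 9*43 + 6 = 393, q_2 = 9*7 + 1 = 64.
  i=3: a_3=4, p_3 = 4*393 + 43 = 1615, q_3 = 4*64 + 7 = 263.
  i=4: a_4=9, p_4 = 9*1615 + 393 = 14928, q_4 = 9*263 + 64 = 2431.
  i=5: a_5=12, p_5 = 12*14928 + 1615 = 180751, q_5 = 12*2431 + 263 = 29435.
  i=6: a_6=7, p_6 = 7*180751 + 14928 = 1280185, q_6 = 7*29435 + 2431 = 208476.

6/1, 43/7, 393/64, 1615/263, 14928/2431, 180751/29435, 1280185/208476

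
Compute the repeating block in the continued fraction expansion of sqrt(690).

Write x_i = (sqrt(690) + m_i)/d_i with (m_0, d_0) = (0, 1). a_0 = floor(sqrt(690)) = 26, since 26^2 = 676 <= 690 < 729 = 27^2.
Iterate m_{i+1} = d_i*a_i - m_i, d_{i+1} = (690 - m_{i+1}^2)/d_i, a_{i+1} = floor((a_0 + m_{i+1})/d_{i+1}):
  m_1 = 1*26 - 0 = 26, d_1 = (690 - 26^2)/1 = 14/1 = 14, a_1 = floor((26 + 26)/14) = 3.
  m_2 = 14*3 - 26 = 16, d_2 = (690 - 16^2)/14 = 434/14 = 31, a_2 = floor((26 + 16)/31) = 1.
  m_3 = 31*1 - 16 = 15, d_3 = (690 - 15^2)/31 = 465/31 = 15, a_3 = floor((26 + 15)/15) = 2.
  m_4 = 15*2 - 15 = 15, d_4 = (690 - 15^2)/15 = 465/15 = 31, a_4 = floor((26 + 15)/31) = 1.
  m_5 = 31*1 - 15 = 16, d_5 = (690 - 16^2)/31 = 434/31 = 14, a_5 = floor((26 + 16)/14) = 3.
  m_6 = 14*3 - 16 = 26, d_6 = (690 - 26^2)/14 = 14/14 = 1, a_6 = floor((26 + 26)/1) = 52.
  m_7 = 1*52 - 26 = 26, d_7 = (690 - 26^2)/1 = 14/1 = 14: (m_7, d_7) = (m_1, d_1) = (26, 14), so from here the quotients repeat a_1, ..., a_6; the period length is 6.
Hence the expansion of sqrt(690) is a_0 = 26 followed by the repeating block 3, 1, 2, 1, 3, 52 (period 6).

[26; (3, 1, 2, 1, 3, 52)]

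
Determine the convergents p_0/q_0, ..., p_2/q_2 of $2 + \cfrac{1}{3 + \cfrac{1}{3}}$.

Using the convergent recurrence p_i = a_i*p_{i-1} + p_{i-2}, q_i = a_i*q_{i-1} + q_{i-2} with p_{-2}=0, p_{-1}=1, q_{-2}=1, q_{-1}=0:
  i=0: a_0=2, p_0 = 2*1 + 0 = 2, q_0 = 2*0 + 1 = 1.
  i=1: a_1=3, p_1 = 3*2 + 1 = 7, q_1 = 3*1 + 0 = 3.
  i=2: a_2=3, p_2 = 3*7 + 2 = 23, q_2 = 3*3 + 1 = 10.

2/1, 7/3, 23/10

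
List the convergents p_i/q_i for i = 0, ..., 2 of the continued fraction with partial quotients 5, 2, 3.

5/1, 11/2, 38/7

Using the convergent recurrence p_i = a_i*p_{i-1} + p_{i-2}, q_i = a_i*q_{i-1} + q_{i-2} with p_{-2}=0, p_{-1}=1, q_{-2}=1, q_{-1}=0:
  i=0: a_0=5, p_0 = 5*1 + 0 = 5, q_0 = 5*0 + 1 = 1.
  i=1: a_1=2, p_1 = 2*5 + 1 = 11, q_1 = 2*1 + 0 = 2.
  i=2: a_2=3, p_2 = 3*11 + 5 = 38, q_2 = 3*2 + 1 = 7.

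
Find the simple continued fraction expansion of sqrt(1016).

[31; (1, 6, 1, 62)]

Write x_i = (sqrt(1016) + m_i)/d_i with (m_0, d_0) = (0, 1). a_0 = floor(sqrt(1016)) = 31, since 31^2 = 961 <= 1016 < 1024 = 32^2.
Iterate m_{i+1} = d_i*a_i - m_i, d_{i+1} = (1016 - m_{i+1}^2)/d_i, a_{i+1} = floor((a_0 + m_{i+1})/d_{i+1}):
  m_1 = 1*31 - 0 = 31, d_1 = (1016 - 31^2)/1 = 55/1 = 55, a_1 = floor((31 + 31)/55) = 1.
  m_2 = 55*1 - 31 = 24, d_2 = (1016 - 24^2)/55 = 440/55 = 8, a_2 = floor((31 + 24)/8) = 6.
  m_3 = 8*6 - 24 = 24, d_3 = (1016 - 24^2)/8 = 440/8 = 55, a_3 = floor((31 + 24)/55) = 1.
  m_4 = 55*1 - 24 = 31, d_4 = (1016 - 31^2)/55 = 55/55 = 1, a_4 = floor((31 + 31)/1) = 62.
  m_5 = 1*62 - 31 = 31, d_5 = (1016 - 31^2)/1 = 55/1 = 55: (m_5, d_5) = (m_1, d_1) = (31, 55), so from here the quotients repeat a_1, ..., a_4; the period length is 4.
Hence the expansion of sqrt(1016) is a_0 = 31 followed by the repeating block 1, 6, 1, 62 (period 4).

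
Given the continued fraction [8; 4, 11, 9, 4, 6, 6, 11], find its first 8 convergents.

Using the convergent recurrence p_i = a_i*p_{i-1} + p_{i-2}, q_i = a_i*q_{i-1} + q_{i-2} with p_{-2}=0, p_{-1}=1, q_{-2}=1, q_{-1}=0:
  i=0: a_0=8, p_0 = 8*1 + 0 = 8, q_0 = 8*0 + 1 = 1.
  i=1: a_1=4, p_1 = 4*8 + 1 = 33, q_1 = 4*1 + 0 = 4.
  i=2: a_2=11, p_2 = 11*33 + 8 = 371, q_2 = 11*4 + 1 = 45.
  i=3: a_3=9, p_3 = 9*371 + 33 = 3372, q_3 = 9*45 + 4 = 409.
  i=4: a_4=4, p_4 = 4*3372 + 371 = 13859, q_4 = 4*409 + 45 = 1681.
  i=5: a_5=6, p_5 = 6*13859 + 3372 = 86526, q_5 = 6*1681 + 409 = 10495.
  i=6: a_6=6, p_6 = 6*86526 + 13859 = 533015, q_6 = 6*10495 + 1681 = 64651.
  i=7: a_7=11, p_7 = 11*533015 + 86526 = 5949691, q_7 = 11*64651 + 10495 = 721656.

8/1, 33/4, 371/45, 3372/409, 13859/1681, 86526/10495, 533015/64651, 5949691/721656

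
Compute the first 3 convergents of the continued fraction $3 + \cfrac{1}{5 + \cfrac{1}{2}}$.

3/1, 16/5, 35/11

Using the convergent recurrence p_i = a_i*p_{i-1} + p_{i-2}, q_i = a_i*q_{i-1} + q_{i-2} with p_{-2}=0, p_{-1}=1, q_{-2}=1, q_{-1}=0:
  i=0: a_0=3, p_0 = 3*1 + 0 = 3, q_0 = 3*0 + 1 = 1.
  i=1: a_1=5, p_1 = 5*3 + 1 = 16, q_1 = 5*1 + 0 = 5.
  i=2: a_2=2, p_2 = 2*16 + 3 = 35, q_2 = 2*5 + 1 = 11.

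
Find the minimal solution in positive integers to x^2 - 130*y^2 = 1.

(x, y) = (6499, 570)

First expand sqrt(130) as a continued fraction. With x_i = (sqrt(130) + m_i)/d_i and (m_0, d_0) = (0, 1): a_0 = floor(sqrt(130)) = 11, since 11^2 = 121 <= 130 < 144 = 12^2.
Iterate m_{i+1} = d_i*a_i - m_i, d_{i+1} = (130 - m_{i+1}^2)/d_i, a_{i+1} = floor((a_0 + m_{i+1})/d_{i+1}):
  m_1 = 1*11 - 0 = 11, d_1 = (130 - 11^2)/1 = 9/1 = 9, a_1 = floor((11 + 11)/9) = 2.
  m_2 = 9*2 - 11 = 7, d_2 = (130 - 7^2)/9 = 81/9 = 9, a_2 = floor((11 + 7)/9) = 2.
  m_3 = 9*2 - 7 = 11, d_3 = (130 - 11^2)/9 = 9/9 = 1, a_3 = floor((11 + 11)/1) = 22.
  m_4 = 1*22 - 11 = 11, d_4 = (130 - 11^2)/1 = 9/1 = 9: (m_4, d_4) = (m_1, d_1) = (11, 9), so from here the quotients repeat a_1, ..., a_3; the period length is 3.
So sqrt(130) = [11; (2, 2, 22)] with period length k = 3.
k is odd, so (p_{k-1}, q_{k-1}) only solves x^2 - 130y^2 = -1 and the fundamental solution of x^2 - 130y^2 = 1 is (p_{2k-1}, q_{2k-1}) = (p_5, q_5); compute convergents through index 5, running through the period twice.
Convergents (p_i = a_i*p_{i-1} + p_{i-2}, q_i = a_i*q_{i-1} + q_{i-2} with p_{-2}=0, p_{-1}=1, q_{-2}=1, q_{-1}=0):
  i=0: a_0=11, p_0 = 11*1 + 0 = 11, q_0 = 11*0 + 1 = 1.
  i=1: a_1=2, p_1 = 2*11 + 1 = 23, q_1 = 2*1 + 0 = 2.
  i=2: a_2=2, p_2 = 2*23 + 11 = 57, q_2 = 2*2 + 1 = 5.
  i=3: a_3=22, p_3 = 22*57 + 23 = 1277, q_3 = 22*5 + 2 = 112.
  i=4: a_4=2, p_4 = 2*1277 + 57 = 2611, q_4 = 2*112 + 5 = 229.
  i=5: a_5=2, p_5 = 2*2611 + 1277 = 6499, q_5 = 2*229 + 112 = 570.
Indeed p_2^2 - 130*q_2^2 = 3249 - 3250 = -1, not +1.
Check: 6499^2 - 130*570^2 = 42237001 - 42237000 = 1, so (x, y) = (6499, 570) solves the equation, and by the theorem it is the least positive solution.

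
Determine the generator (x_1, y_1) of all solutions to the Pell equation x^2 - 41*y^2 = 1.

(x, y) = (2049, 320)

First expand sqrt(41) as a continued fraction. With x_i = (sqrt(41) + m_i)/d_i and (m_0, d_0) = (0, 1): a_0 = floor(sqrt(41)) = 6, since 6^2 = 36 <= 41 < 49 = 7^2.
Iterate m_{i+1} = d_i*a_i - m_i, d_{i+1} = (41 - m_{i+1}^2)/d_i, a_{i+1} = floor((a_0 + m_{i+1})/d_{i+1}):
  m_1 = 1*6 - 0 = 6, d_1 = (41 - 6^2)/1 = 5/1 = 5, a_1 = floor((6 + 6)/5) = 2.
  m_2 = 5*2 - 6 = 4, d_2 = (41 - 4^2)/5 = 25/5 = 5, a_2 = floor((6 + 4)/5) = 2.
  m_3 = 5*2 - 4 = 6, d_3 = (41 - 6^2)/5 = 5/5 = 1, a_3 = floor((6 + 6)/1) = 12.
  m_4 = 1*12 - 6 = 6, d_4 = (41 - 6^2)/1 = 5/1 = 5: (m_4, d_4) = (m_1, d_1) = (6, 5), so from here the quotients repeat a_1, ..., a_3; the period length is 3.
So sqrt(41) = [6; (2, 2, 12)] with period length k = 3.
k is odd, so (p_{k-1}, q_{k-1}) only solves x^2 - 41y^2 = -1 and the fundamental solution of x^2 - 41y^2 = 1 is (p_{2k-1}, q_{2k-1}) = (p_5, q_5); compute convergents through index 5, running through the period twice.
Convergents (p_i = a_i*p_{i-1} + p_{i-2}, q_i = a_i*q_{i-1} + q_{i-2} with p_{-2}=0, p_{-1}=1, q_{-2}=1, q_{-1}=0):
  i=0: a_0=6, p_0 = 6*1 + 0 = 6, q_0 = 6*0 + 1 = 1.
  i=1: a_1=2, p_1 = 2*6 + 1 = 13, q_1 = 2*1 + 0 = 2.
  i=2: a_2=2, p_2 = 2*13 + 6 = 32, q_2 = 2*2 + 1 = 5.
  i=3: a_3=12, p_3 = 12*32 + 13 = 397, q_3 = 12*5 + 2 = 62.
  i=4: a_4=2, p_4 = 2*397 + 32 = 826, q_4 = 2*62 + 5 = 129.
  i=5: a_5=2, p_5 = 2*826 + 397 = 2049, q_5 = 2*129 + 62 = 320.
Indeed p_2^2 - 41*q_2^2 = 1024 - 1025 = -1, not +1.
Check: 2049^2 - 41*320^2 = 4198401 - 4198400 = 1, so (x, y) = (2049, 320) solves the equation, and by the theorem it is the least positive solution.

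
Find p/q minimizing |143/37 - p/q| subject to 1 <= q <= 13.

27/7

Expand x = 143/37 as a continued fraction with the Euclidean algorithm:
  143 = 3*37 + 32, so a_0 = 3.
  37 = 1*32 + 5, so a_1 = 1.
  32 = 6*5 + 2, so a_2 = 6.
  5 = 2*2 + 1, so a_3 = 2.
  2 = 2*1 + 0, so a_4 = 2.
so x = [3; 1, 6, 2, 2].
Convergents (p_i = a_i*p_{i-1} + p_{i-2}, q_i = a_i*q_{i-1} + q_{i-2} with p_{-2}=0, p_{-1}=1, q_{-2}=1, q_{-1}=0), until the denominator exceeds 13:
  i=0: a_0=3, p_0 = 3*1 + 0 = 3, q_0 = 3*0 + 1 = 1.
  i=1: a_1=1, p_1 = 1*3 + 1 = 4, q_1 = 1*1 + 0 = 1.
  i=2: a_2=6, p_2 = 6*4 + 3 = 27, q_2 = 6*1 + 1 = 7.
  i=3: a_3=2, p_3 = 2*27 + 4 = 58, q_3 = 2*7 + 1 = 15.
q_3 = 15 > 13, so the last convergent with denominator <= 13 is p_2/q_2 = 27/7.
The closest fraction with denominator <= 13 is either p_2/q_2 or the intermediate fraction (k*p_2 + p_1)/(k*q_2 + q_1) with the largest k >= 1 whose denominator stays <= 13; these approach x as k grows, and every other convergent or intermediate fraction in range is farther away.
Largest k: floor((13 - q_1)/q_2) = floor((13 - 1)/7) = 1.
That gives (1*27 + 4)/(1*7 + 1) = 31/8.
Compare the errors: |x - 27/7| = |143*7 - 27*37|/(37*7) = 2/259, and |x - 31/8| = |143*8 - 31*37|/(37*8) = 3/296.
Cross-multiplying, 2*296 = 592 < 777 = 3*259, so 2/259 is smaller: the convergent 27/7 is closer to x than 31/8.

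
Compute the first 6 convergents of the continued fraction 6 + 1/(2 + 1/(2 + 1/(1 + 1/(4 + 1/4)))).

Using the convergent recurrence p_i = a_i*p_{i-1} + p_{i-2}, q_i = a_i*q_{i-1} + q_{i-2} with p_{-2}=0, p_{-1}=1, q_{-2}=1, q_{-1}=0:
  i=0: a_0=6, p_0 = 6*1 + 0 = 6, q_0 = 6*0 + 1 = 1.
  i=1: a_1=2, p_1 = 2*6 + 1 = 13, q_1 = 2*1 + 0 = 2.
  i=2: a_2=2, p_2 = 2*13 + 6 = 32, q_2 = 2*2 + 1 = 5.
  i=3: a_3=1, p_3 = 1*32 + 13 = 45, q_3 = 1*5 + 2 = 7.
  i=4: a_4=4, p_4 = 4*45 + 32 = 212, q_4 = 4*7 + 5 = 33.
  i=5: a_5=4, p_5 = 4*212 + 45 = 893, q_5 = 4*33 + 7 = 139.

6/1, 13/2, 32/5, 45/7, 212/33, 893/139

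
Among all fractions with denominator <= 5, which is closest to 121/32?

Expand x = 121/32 as a continued fraction with the Euclidean algorithm:
  121 = 3*32 + 25, so a_0 = 3.
  32 = 1*25 + 7, so a_1 = 1.
  25 = 3*7 + 4, so a_2 = 3.
  7 = 1*4 + 3, so a_3 = 1.
  4 = 1*3 + 1, so a_4 = 1.
  3 = 3*1 + 0, so a_5 = 3.
so x = [3; 1, 3, 1, 1, 3].
Convergents (p_i = a_i*p_{i-1} + p_{i-2}, q_i = a_i*q_{i-1} + q_{i-2} with p_{-2}=0, p_{-1}=1, q_{-2}=1, q_{-1}=0), until the denominator exceeds 5:
  i=0: a_0=3, p_0 = 3*1 + 0 = 3, q_0 = 3*0 + 1 = 1.
  i=1: a_1=1, p_1 = 1*3 + 1 = 4, q_1 = 1*1 + 0 = 1.
  i=2: a_2=3, p_2 = 3*4 + 3 = 15, q_2 = 3*1 + 1 = 4.
  i=3: a_3=1, p_3 = 1*15 + 4 = 19, q_3 = 1*4 + 1 = 5.
  i=4: a_4=1, p_4 = 1*19 + 15 = 34, q_4 = 1*5 + 4 = 9.
q_4 = 9 > 5, so the last convergent with denominator <= 5 is p_3/q_3 = 19/5.
The closest fraction with denominator <= 5 is either p_3/q_3 or the intermediate fraction (k*p_3 + p_2)/(k*q_3 + q_2) with the largest k >= 1 whose denominator stays <= 5; these approach x as k grows, and every other convergent or intermediate fraction in range is farther away.
Largest k: floor((5 - q_2)/q_3) = floor((5 - 4)/5) = 0.
Since k = 0, no intermediate fraction beyond p_3/q_3 has denominator <= 5, so the convergent 19/5 is the closest (its error is |121*5 - 19*32|/(32*5) = 3/160).

19/5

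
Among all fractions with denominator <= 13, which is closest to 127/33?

50/13

Expand x = 127/33 as a continued fraction with the Euclidean algorithm:
  127 = 3*33 + 28, so a_0 = 3.
  33 = 1*28 + 5, so a_1 = 1.
  28 = 5*5 + 3, so a_2 = 5.
  5 = 1*3 + 2, so a_3 = 1.
  3 = 1*2 + 1, so a_4 = 1.
  2 = 2*1 + 0, so a_5 = 2.
so x = [3; 1, 5, 1, 1, 2].
Convergents (p_i = a_i*p_{i-1} + p_{i-2}, q_i = a_i*q_{i-1} + q_{i-2} with p_{-2}=0, p_{-1}=1, q_{-2}=1, q_{-1}=0), until the denominator exceeds 13:
  i=0: a_0=3, p_0 = 3*1 + 0 = 3, q_0 = 3*0 + 1 = 1.
  i=1: a_1=1, p_1 = 1*3 + 1 = 4, q_1 = 1*1 + 0 = 1.
  i=2: a_2=5, p_2 = 5*4 + 3 = 23, q_2 = 5*1 + 1 = 6.
  i=3: a_3=1, p_3 = 1*23 + 4 = 27, q_3 = 1*6 + 1 = 7.
  i=4: a_4=1, p_4 = 1*27 + 23 = 50, q_4 = 1*7 + 6 = 13.
  i=5: a_5=2, p_5 = 2*50 + 27 = 127, q_5 = 2*13 + 7 = 33.
q_5 = 33 > 13, so the last convergent with denominator <= 13 is p_4/q_4 = 50/13.
The closest fraction with denominator <= 13 is either p_4/q_4 or the intermediate fraction (k*p_4 + p_3)/(k*q_4 + q_3) with the largest k >= 1 whose denominator stays <= 13; these approach x as k grows, and every other convergent or intermediate fraction in range is farther away.
Largest k: floor((13 - q_3)/q_4) = floor((13 - 7)/13) = 0.
Since k = 0, no intermediate fraction beyond p_4/q_4 has denominator <= 13, so the convergent 50/13 is the closest (its error is |127*13 - 50*33|/(33*13) = 1/429).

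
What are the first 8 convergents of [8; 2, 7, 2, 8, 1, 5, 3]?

Using the convergent recurrence p_i = a_i*p_{i-1} + p_{i-2}, q_i = a_i*q_{i-1} + q_{i-2} with p_{-2}=0, p_{-1}=1, q_{-2}=1, q_{-1}=0:
  i=0: a_0=8, p_0 = 8*1 + 0 = 8, q_0 = 8*0 + 1 = 1.
  i=1: a_1=2, p_1 = 2*8 + 1 = 17, q_1 = 2*1 + 0 = 2.
  i=2: a_2=7, p_2 = 7*17 + 8 = 127, q_2 = 7*2 + 1 = 15.
  i=3: a_3=2, p_3 = 2*127 + 17 = 271, q_3 = 2*15 + 2 = 32.
  i=4: a_4=8, p_4 = 8*271 + 127 = 2295, q_4 = 8*32 + 15 = 271.
  i=5: a_5=1, p_5 = 1*2295 + 271 = 2566, q_5 = 1*271 + 32 = 303.
  i=6: a_6=5, p_6 = 5*2566 + 2295 = 15125, q_6 = 5*303 + 271 = 1786.
  i=7: a_7=3, p_7 = 3*15125 + 2566 = 47941, q_7 = 3*1786 + 303 = 5661.

8/1, 17/2, 127/15, 271/32, 2295/271, 2566/303, 15125/1786, 47941/5661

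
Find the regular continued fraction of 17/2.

[8; 2]

Run the Euclidean algorithm on 17 and 2; the successive quotients are the partial quotients a_0, a_1, ... (each step inverts the fractional part left over by the previous one):
  17 = 8*2 + 1, so a_0 = 8.
  2 = 2*1 + 0, so a_1 = 2.
The remainder reaches 0 after 2 divisions, so the expansion has 2 partial quotients, read off in order.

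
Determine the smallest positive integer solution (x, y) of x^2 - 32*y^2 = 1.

(x, y) = (17, 3)

First expand sqrt(32) as a continued fraction. With x_i = (sqrt(32) + m_i)/d_i and (m_0, d_0) = (0, 1): a_0 = floor(sqrt(32)) = 5, since 5^2 = 25 <= 32 < 36 = 6^2.
Iterate m_{i+1} = d_i*a_i - m_i, d_{i+1} = (32 - m_{i+1}^2)/d_i, a_{i+1} = floor((a_0 + m_{i+1})/d_{i+1}):
  m_1 = 1*5 - 0 = 5, d_1 = (32 - 5^2)/1 = 7/1 = 7, a_1 = floor((5 + 5)/7) = 1.
  m_2 = 7*1 - 5 = 2, d_2 = (32 - 2^2)/7 = 28/7 = 4, a_2 = floor((5 + 2)/4) = 1.
  m_3 = 4*1 - 2 = 2, d_3 = (32 - 2^2)/4 = 28/4 = 7, a_3 = floor((5 + 2)/7) = 1.
  m_4 = 7*1 - 2 = 5, d_4 = (32 - 5^2)/7 = 7/7 = 1, a_4 = floor((5 + 5)/1) = 10.
  m_5 = 1*10 - 5 = 5, d_5 = (32 - 5^2)/1 = 7/1 = 7: (m_5, d_5) = (m_1, d_1) = (5, 7), so from here the quotients repeat a_1, ..., a_4; the period length is 4.
So sqrt(32) = [5; (1, 1, 1, 10)] with period length k = 4.
k is even, so the fundamental solution of x^2 - 32y^2 = 1 is (p_{k-1}, q_{k-1}) = (p_3, q_3); compute convergents through index 3.
Convergents (p_i = a_i*p_{i-1} + p_{i-2}, q_i = a_i*q_{i-1} + q_{i-2} with p_{-2}=0, p_{-1}=1, q_{-2}=1, q_{-1}=0):
  i=0: a_0=5, p_0 = 5*1 + 0 = 5, q_0 = 5*0 + 1 = 1.
  i=1: a_1=1, p_1 = 1*5 + 1 = 6, q_1 = 1*1 + 0 = 1.
  i=2: a_2=1, p_2 = 1*6 + 5 = 11, q_2 = 1*1 + 1 = 2.
  i=3: a_3=1, p_3 = 1*11 + 6 = 17, q_3 = 1*2 + 1 = 3.
Check: 17^2 - 32*3^2 = 289 - 288 = 1, so (x, y) = (17, 3) solves the equation, and by the theorem it is the least positive solution.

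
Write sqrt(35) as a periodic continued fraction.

[5; (1, 10)]

Write x_i = (sqrt(35) + m_i)/d_i with (m_0, d_0) = (0, 1). a_0 = floor(sqrt(35)) = 5, since 5^2 = 25 <= 35 < 36 = 6^2.
Iterate m_{i+1} = d_i*a_i - m_i, d_{i+1} = (35 - m_{i+1}^2)/d_i, a_{i+1} = floor((a_0 + m_{i+1})/d_{i+1}):
  m_1 = 1*5 - 0 = 5, d_1 = (35 - 5^2)/1 = 10/1 = 10, a_1 = floor((5 + 5)/10) = 1.
  m_2 = 10*1 - 5 = 5, d_2 = (35 - 5^2)/10 = 10/10 = 1, a_2 = floor((5 + 5)/1) = 10.
  m_3 = 1*10 - 5 = 5, d_3 = (35 - 5^2)/1 = 10/1 = 10: (m_3, d_3) = (m_1, d_1) = (5, 10), so from here the quotients repeat a_1, a_2; the period length is 2.
Hence the expansion of sqrt(35) is a_0 = 5 followed by the repeating block 1, 10 (period 2).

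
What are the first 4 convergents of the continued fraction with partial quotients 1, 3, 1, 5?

1/1, 4/3, 5/4, 29/23

Using the convergent recurrence p_i = a_i*p_{i-1} + p_{i-2}, q_i = a_i*q_{i-1} + q_{i-2} with p_{-2}=0, p_{-1}=1, q_{-2}=1, q_{-1}=0:
  i=0: a_0=1, p_0 = 1*1 + 0 = 1, q_0 = 1*0 + 1 = 1.
  i=1: a_1=3, p_1 = 3*1 + 1 = 4, q_1 = 3*1 + 0 = 3.
  i=2: a_2=1, p_2 = 1*4 + 1 = 5, q_2 = 1*3 + 1 = 4.
  i=3: a_3=5, p_3 = 5*5 + 4 = 29, q_3 = 5*4 + 3 = 23.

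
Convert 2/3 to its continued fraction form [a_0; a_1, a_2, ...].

[0; 1, 2]

Run the Euclidean algorithm on 2 and 3; the successive quotients are the partial quotients a_0, a_1, ... (each step inverts the fractional part left over by the previous one):
  2 = 0*3 + 2, so a_0 = 0.
  3 = 1*2 + 1, so a_1 = 1.
  2 = 2*1 + 0, so a_2 = 2.
The remainder reaches 0 after 3 divisions, so the expansion has 3 partial quotients, read off in order.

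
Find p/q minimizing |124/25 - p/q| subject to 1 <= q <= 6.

5/1

Expand x = 124/25 as a continued fraction with the Euclidean algorithm:
  124 = 4*25 + 24, so a_0 = 4.
  25 = 1*24 + 1, so a_1 = 1.
  24 = 24*1 + 0, so a_2 = 24.
so x = [4; 1, 24].
Convergents (p_i = a_i*p_{i-1} + p_{i-2}, q_i = a_i*q_{i-1} + q_{i-2} with p_{-2}=0, p_{-1}=1, q_{-2}=1, q_{-1}=0), until the denominator exceeds 6:
  i=0: a_0=4, p_0 = 4*1 + 0 = 4, q_0 = 4*0 + 1 = 1.
  i=1: a_1=1, p_1 = 1*4 + 1 = 5, q_1 = 1*1 + 0 = 1.
  i=2: a_2=24, p_2 = 24*5 + 4 = 124, q_2 = 24*1 + 1 = 25.
q_2 = 25 > 6, so the last convergent with denominator <= 6 is p_1/q_1 = 5/1.
The closest fraction with denominator <= 6 is either p_1/q_1 or the intermediate fraction (k*p_1 + p_0)/(k*q_1 + q_0) with the largest k >= 1 whose denominator stays <= 6; these approach x as k grows, and every other convergent or intermediate fraction in range is farther away.
Largest k: floor((6 - q_0)/q_1) = floor((6 - 1)/1) = 5.
That gives (5*5 + 4)/(5*1 + 1) = 29/6.
Compare the errors: |x - 5/1| = |124*1 - 5*25|/(25*1) = 1/25, and |x - 29/6| = |124*6 - 29*25|/(25*6) = 19/150.
Cross-multiplying, 1*150 = 150 < 475 = 19*25, so 1/25 is smaller: the convergent 5/1 is closer to x than 29/6.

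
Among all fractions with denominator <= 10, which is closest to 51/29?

7/4

Expand x = 51/29 as a continued fraction with the Euclidean algorithm:
  51 = 1*29 + 22, so a_0 = 1.
  29 = 1*22 + 7, so a_1 = 1.
  22 = 3*7 + 1, so a_2 = 3.
  7 = 7*1 + 0, so a_3 = 7.
so x = [1; 1, 3, 7].
Convergents (p_i = a_i*p_{i-1} + p_{i-2}, q_i = a_i*q_{i-1} + q_{i-2} with p_{-2}=0, p_{-1}=1, q_{-2}=1, q_{-1}=0), until the denominator exceeds 10:
  i=0: a_0=1, p_0 = 1*1 + 0 = 1, q_0 = 1*0 + 1 = 1.
  i=1: a_1=1, p_1 = 1*1 + 1 = 2, q_1 = 1*1 + 0 = 1.
  i=2: a_2=3, p_2 = 3*2 + 1 = 7, q_2 = 3*1 + 1 = 4.
  i=3: a_3=7, p_3 = 7*7 + 2 = 51, q_3 = 7*4 + 1 = 29.
q_3 = 29 > 10, so the last convergent with denominator <= 10 is p_2/q_2 = 7/4.
The closest fraction with denominator <= 10 is either p_2/q_2 or the intermediate fraction (k*p_2 + p_1)/(k*q_2 + q_1) with the largest k >= 1 whose denominator stays <= 10; these approach x as k grows, and every other convergent or intermediate fraction in range is farther away.
Largest k: floor((10 - q_1)/q_2) = floor((10 - 1)/4) = 2.
That gives (2*7 + 2)/(2*4 + 1) = 16/9.
Compare the errors: |x - 7/4| = |51*4 - 7*29|/(29*4) = 1/116, and |x - 16/9| = |51*9 - 16*29|/(29*9) = 5/261.
Cross-multiplying, 1*261 = 261 < 580 = 5*116, so 1/116 is smaller: the convergent 7/4 is closer to x than 16/9.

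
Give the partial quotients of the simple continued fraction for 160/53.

[3; 53]

Run the Euclidean algorithm on 160 and 53; the successive quotients are the partial quotients a_0, a_1, ... (each step inverts the fractional part left over by the previous one):
  160 = 3*53 + 1, so a_0 = 3.
  53 = 53*1 + 0, so a_1 = 53.
The remainder reaches 0 after 2 divisions, so the expansion has 2 partial quotients, read off in order.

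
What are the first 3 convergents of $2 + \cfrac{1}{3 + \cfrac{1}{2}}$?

2/1, 7/3, 16/7

Using the convergent recurrence p_i = a_i*p_{i-1} + p_{i-2}, q_i = a_i*q_{i-1} + q_{i-2} with p_{-2}=0, p_{-1}=1, q_{-2}=1, q_{-1}=0:
  i=0: a_0=2, p_0 = 2*1 + 0 = 2, q_0 = 2*0 + 1 = 1.
  i=1: a_1=3, p_1 = 3*2 + 1 = 7, q_1 = 3*1 + 0 = 3.
  i=2: a_2=2, p_2 = 2*7 + 2 = 16, q_2 = 2*3 + 1 = 7.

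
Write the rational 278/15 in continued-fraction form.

Run the Euclidean algorithm on 278 and 15; the successive quotients are the partial quotients a_0, a_1, ... (each step inverts the fractional part left over by the previous one):
  278 = 18*15 + 8, so a_0 = 18.
  15 = 1*8 + 7, so a_1 = 1.
  8 = 1*7 + 1, so a_2 = 1.
  7 = 7*1 + 0, so a_3 = 7.
The remainder reaches 0 after 4 divisions, so the expansion has 4 partial quotients, read off in order.

[18; 1, 1, 7]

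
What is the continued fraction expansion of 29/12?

[2; 2, 2, 2]

Run the Euclidean algorithm on 29 and 12; the successive quotients are the partial quotients a_0, a_1, ... (each step inverts the fractional part left over by the previous one):
  29 = 2*12 + 5, so a_0 = 2.
  12 = 2*5 + 2, so a_1 = 2.
  5 = 2*2 + 1, so a_2 = 2.
  2 = 2*1 + 0, so a_3 = 2.
The remainder reaches 0 after 4 divisions, so the expansion has 4 partial quotients, read off in order.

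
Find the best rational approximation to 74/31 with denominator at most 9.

Expand x = 74/31 as a continued fraction with the Euclidean algorithm:
  74 = 2*31 + 12, so a_0 = 2.
  31 = 2*12 + 7, so a_1 = 2.
  12 = 1*7 + 5, so a_2 = 1.
  7 = 1*5 + 2, so a_3 = 1.
  5 = 2*2 + 1, so a_4 = 2.
  2 = 2*1 + 0, so a_5 = 2.
so x = [2; 2, 1, 1, 2, 2].
Convergents (p_i = a_i*p_{i-1} + p_{i-2}, q_i = a_i*q_{i-1} + q_{i-2} with p_{-2}=0, p_{-1}=1, q_{-2}=1, q_{-1}=0), until the denominator exceeds 9:
  i=0: a_0=2, p_0 = 2*1 + 0 = 2, q_0 = 2*0 + 1 = 1.
  i=1: a_1=2, p_1 = 2*2 + 1 = 5, q_1 = 2*1 + 0 = 2.
  i=2: a_2=1, p_2 = 1*5 + 2 = 7, q_2 = 1*2 + 1 = 3.
  i=3: a_3=1, p_3 = 1*7 + 5 = 12, q_3 = 1*3 + 2 = 5.
  i=4: a_4=2, p_4 = 2*12 + 7 = 31, q_4 = 2*5 + 3 = 13.
q_4 = 13 > 9, so the last convergent with denominator <= 9 is p_3/q_3 = 12/5.
The closest fraction with denominator <= 9 is either p_3/q_3 or the intermediate fraction (k*p_3 + p_2)/(k*q_3 + q_2) with the largest k >= 1 whose denominator stays <= 9; these approach x as k grows, and every other convergent or intermediate fraction in range is farther away.
Largest k: floor((9 - q_2)/q_3) = floor((9 - 3)/5) = 1.
That gives (1*12 + 7)/(1*5 + 3) = 19/8.
Compare the errors: |x - 12/5| = |74*5 - 12*31|/(31*5) = 2/155, and |x - 19/8| = |74*8 - 19*31|/(31*8) = 3/248.
Cross-multiplying, 3*155 = 465 < 496 = 2*248, so 3/248 is smaller: the intermediate fraction 19/8 is closer to x than 12/5.

19/8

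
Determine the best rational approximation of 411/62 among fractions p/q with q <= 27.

Expand x = 411/62 as a continued fraction with the Euclidean algorithm:
  411 = 6*62 + 39, so a_0 = 6.
  62 = 1*39 + 23, so a_1 = 1.
  39 = 1*23 + 16, so a_2 = 1.
  23 = 1*16 + 7, so a_3 = 1.
  16 = 2*7 + 2, so a_4 = 2.
  7 = 3*2 + 1, so a_5 = 3.
  2 = 2*1 + 0, so a_6 = 2.
so x = [6; 1, 1, 1, 2, 3, 2].
Convergents (p_i = a_i*p_{i-1} + p_{i-2}, q_i = a_i*q_{i-1} + q_{i-2} with p_{-2}=0, p_{-1}=1, q_{-2}=1, q_{-1}=0), until the denominator exceeds 27:
  i=0: a_0=6, p_0 = 6*1 + 0 = 6, q_0 = 6*0 + 1 = 1.
  i=1: a_1=1, p_1 = 1*6 + 1 = 7, q_1 = 1*1 + 0 = 1.
  i=2: a_2=1, p_2 = 1*7 + 6 = 13, q_2 = 1*1 + 1 = 2.
  i=3: a_3=1, p_3 = 1*13 + 7 = 20, q_3 = 1*2 + 1 = 3.
  i=4: a_4=2, p_4 = 2*20 + 13 = 53, q_4 = 2*3 + 2 = 8.
  i=5: a_5=3, p_5 = 3*53 + 20 = 179, q_5 = 3*8 + 3 = 27.
  i=6: a_6=2, p_6 = 2*179 + 53 = 411, q_6 = 2*27 + 8 = 62.
q_6 = 62 > 27, so the last convergent with denominator <= 27 is p_5/q_5 = 179/27.
The closest fraction with denominator <= 27 is either p_5/q_5 or the intermediate fraction (k*p_5 + p_4)/(k*q_5 + q_4) with the largest k >= 1 whose denominator stays <= 27; these approach x as k grows, and every other convergent or intermediate fraction in range is farther away.
Largest k: floor((27 - q_4)/q_5) = floor((27 - 8)/27) = 0.
Since k = 0, no intermediate fraction beyond p_5/q_5 has denominator <= 27, so the convergent 179/27 is the closest (its error is |411*27 - 179*62|/(62*27) = 1/1674).

179/27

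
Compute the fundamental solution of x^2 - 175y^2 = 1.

First expand sqrt(175) as a continued fraction. With x_i = (sqrt(175) + m_i)/d_i and (m_0, d_0) = (0, 1): a_0 = floor(sqrt(175)) = 13, since 13^2 = 169 <= 175 < 196 = 14^2.
Iterate m_{i+1} = d_i*a_i - m_i, d_{i+1} = (175 - m_{i+1}^2)/d_i, a_{i+1} = floor((a_0 + m_{i+1})/d_{i+1}):
  m_1 = 1*13 - 0 = 13, d_1 = (175 - 13^2)/1 = 6/1 = 6, a_1 = floor((13 + 13)/6) = 4.
  m_2 = 6*4 - 13 = 11, d_2 = (175 - 11^2)/6 = 54/6 = 9, a_2 = floor((13 + 11)/9) = 2.
  m_3 = 9*2 - 11 = 7, d_3 = (175 - 7^2)/9 = 126/9 = 14, a_3 = floor((13 + 7)/14) = 1.
  m_4 = 14*1 - 7 = 7, d_4 = (175 - 7^2)/14 = 126/14 = 9, a_4 = floor((13 + 7)/9) = 2.
  m_5 = 9*2 - 7 = 11, d_5 = (175 - 11^2)/9 = 54/9 = 6, a_5 = floor((13 + 11)/6) = 4.
  m_6 = 6*4 - 11 = 13, d_6 = (175 - 13^2)/6 = 6/6 = 1, a_6 = floor((13 + 13)/1) = 26.
  m_7 = 1*26 - 13 = 13, d_7 = (175 - 13^2)/1 = 6/1 = 6: (m_7, d_7) = (m_1, d_1) = (13, 6), so from here the quotients repeat a_1, ..., a_6; the period length is 6.
So sqrt(175) = [13; (4, 2, 1, 2, 4, 26)] with period length k = 6.
k is even, so the fundamental solution of x^2 - 175y^2 = 1 is (p_{k-1}, q_{k-1}) = (p_5, q_5); compute convergents through index 5.
Convergents (p_i = a_i*p_{i-1} + p_{i-2}, q_i = a_i*q_{i-1} + q_{i-2} with p_{-2}=0, p_{-1}=1, q_{-2}=1, q_{-1}=0):
  i=0: a_0=13, p_0 = 13*1 + 0 = 13, q_0 = 13*0 + 1 = 1.
  i=1: a_1=4, p_1 = 4*13 + 1 = 53, q_1 = 4*1 + 0 = 4.
  i=2: a_2=2, p_2 = 2*53 + 13 = 119, q_2 = 2*4 + 1 = 9.
  i=3: a_3=1, p_3 = 1*119 + 53 = 172, q_3 = 1*9 + 4 = 13.
  i=4: a_4=2, p_4 = 2*172 + 119 = 463, q_4 = 2*13 + 9 = 35.
  i=5: a_5=4, p_5 = 4*463 + 172 = 2024, q_5 = 4*35 + 13 = 153.
Check: 2024^2 - 175*153^2 = 4096576 - 4096575 = 1, so (x, y) = (2024, 153) solves the equation, and by the theorem it is the least positive solution.

(x, y) = (2024, 153)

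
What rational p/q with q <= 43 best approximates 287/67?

167/39

Expand x = 287/67 as a continued fraction with the Euclidean algorithm:
  287 = 4*67 + 19, so a_0 = 4.
  67 = 3*19 + 10, so a_1 = 3.
  19 = 1*10 + 9, so a_2 = 1.
  10 = 1*9 + 1, so a_3 = 1.
  9 = 9*1 + 0, so a_4 = 9.
so x = [4; 3, 1, 1, 9].
Convergents (p_i = a_i*p_{i-1} + p_{i-2}, q_i = a_i*q_{i-1} + q_{i-2} with p_{-2}=0, p_{-1}=1, q_{-2}=1, q_{-1}=0), until the denominator exceeds 43:
  i=0: a_0=4, p_0 = 4*1 + 0 = 4, q_0 = 4*0 + 1 = 1.
  i=1: a_1=3, p_1 = 3*4 + 1 = 13, q_1 = 3*1 + 0 = 3.
  i=2: a_2=1, p_2 = 1*13 + 4 = 17, q_2 = 1*3 + 1 = 4.
  i=3: a_3=1, p_3 = 1*17 + 13 = 30, q_3 = 1*4 + 3 = 7.
  i=4: a_4=9, p_4 = 9*30 + 17 = 287, q_4 = 9*7 + 4 = 67.
q_4 = 67 > 43, so the last convergent with denominator <= 43 is p_3/q_3 = 30/7.
The closest fraction with denominator <= 43 is either p_3/q_3 or the intermediate fraction (k*p_3 + p_2)/(k*q_3 + q_2) with the largest k >= 1 whose denominator stays <= 43; these approach x as k grows, and every other convergent or intermediate fraction in range is farther away.
Largest k: floor((43 - q_2)/q_3) = floor((43 - 4)/7) = 5.
That gives (5*30 + 17)/(5*7 + 4) = 167/39.
Compare the errors: |x - 30/7| = |287*7 - 30*67|/(67*7) = 1/469, and |x - 167/39| = |287*39 - 167*67|/(67*39) = 4/2613.
Cross-multiplying, 4*469 = 1876 < 2613 = 1*2613, so 4/2613 is smaller: the intermediate fraction 167/39 is closer to x than 30/7.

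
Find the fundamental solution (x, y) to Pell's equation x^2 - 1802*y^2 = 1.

First expand sqrt(1802) as a continued fraction. With x_i = (sqrt(1802) + m_i)/d_i and (m_0, d_0) = (0, 1): a_0 = floor(sqrt(1802)) = 42, since 42^2 = 1764 <= 1802 < 1849 = 43^2.
Iterate m_{i+1} = d_i*a_i - m_i, d_{i+1} = (1802 - m_{i+1}^2)/d_i, a_{i+1} = floor((a_0 + m_{i+1})/d_{i+1}):
  m_1 = 1*42 - 0 = 42, d_1 = (1802 - 42^2)/1 = 38/1 = 38, a_1 = floor((42 + 42)/38) = 2.
  m_2 = 38*2 - 42 = 34, d_2 = (1802 - 34^2)/38 = 646/38 = 17, a_2 = floor((42 + 34)/17) = 4.
  m_3 = 17*4 - 34 = 34, d_3 = (1802 - 34^2)/17 = 646/17 = 38, a_3 = floor((42 + 34)/38) = 2.
  m_4 = 38*2 - 34 = 42, d_4 = (1802 - 42^2)/38 = 38/38 = 1, a_4 = floor((42 + 42)/1) = 84.
  m_5 = 1*84 - 42 = 42, d_5 = (1802 - 42^2)/1 = 38/1 = 38: (m_5, d_5) = (m_1, d_1) = (42, 38), so from here the quotients repeat a_1, ..., a_4; the period length is 4.
So sqrt(1802) = [42; (2, 4, 2, 84)] with period length k = 4.
k is even, so the fundamental solution of x^2 - 1802y^2 = 1 is (p_{k-1}, q_{k-1}) = (p_3, q_3); compute convergents through index 3.
Convergents (p_i = a_i*p_{i-1} + p_{i-2}, q_i = a_i*q_{i-1} + q_{i-2} with p_{-2}=0, p_{-1}=1, q_{-2}=1, q_{-1}=0):
  i=0: a_0=42, p_0 = 42*1 + 0 = 42, q_0 = 42*0 + 1 = 1.
  i=1: a_1=2, p_1 = 2*42 + 1 = 85, q_1 = 2*1 + 0 = 2.
  i=2: a_2=4, p_2 = 4*85 + 42 = 382, q_2 = 4*2 + 1 = 9.
  i=3: a_3=2, p_3 = 2*382 + 85 = 849, q_3 = 2*9 + 2 = 20.
Check: 849^2 - 1802*20^2 = 720801 - 720800 = 1, so (x, y) = (849, 20) solves the equation, and by the theorem it is the least positive solution.

(x, y) = (849, 20)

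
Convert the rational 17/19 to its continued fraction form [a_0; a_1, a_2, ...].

[0; 1, 8, 2]

Run the Euclidean algorithm on 17 and 19; the successive quotients are the partial quotients a_0, a_1, ... (each step inverts the fractional part left over by the previous one):
  17 = 0*19 + 17, so a_0 = 0.
  19 = 1*17 + 2, so a_1 = 1.
  17 = 8*2 + 1, so a_2 = 8.
  2 = 2*1 + 0, so a_3 = 2.
The remainder reaches 0 after 4 divisions, so the expansion has 4 partial quotients, read off in order.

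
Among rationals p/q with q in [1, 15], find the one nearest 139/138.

1/1

Expand x = 139/138 as a continued fraction with the Euclidean algorithm:
  139 = 1*138 + 1, so a_0 = 1.
  138 = 138*1 + 0, so a_1 = 138.
so x = [1; 138].
Convergents (p_i = a_i*p_{i-1} + p_{i-2}, q_i = a_i*q_{i-1} + q_{i-2} with p_{-2}=0, p_{-1}=1, q_{-2}=1, q_{-1}=0), until the denominator exceeds 15:
  i=0: a_0=1, p_0 = 1*1 + 0 = 1, q_0 = 1*0 + 1 = 1.
  i=1: a_1=138, p_1 = 138*1 + 1 = 139, q_1 = 138*1 + 0 = 138.
q_1 = 138 > 15, so the last convergent with denominator <= 15 is p_0/q_0 = 1/1.
The closest fraction with denominator <= 15 is either p_0/q_0 or the intermediate fraction (k*p_0 + p_{-1})/(k*q_0 + q_{-1}) with the largest k >= 1 whose denominator stays <= 15; these approach x as k grows, and every other convergent or intermediate fraction in range is farther away.
Largest k: floor((15 - q_{-1})/q_0) = floor((15 - 0)/1) = 15 (using the seeds p_{-1} = 1, q_{-1} = 0).
That gives (15*1 + 1)/(15*1 + 0) = 16/15.
Compare the errors: |x - 1/1| = |139*1 - 1*138|/(138*1) = 1/138, and |x - 16/15| = |139*15 - 16*138|/(138*15) = 123/2070.
Cross-multiplying, 1*2070 = 2070 < 16974 = 123*138, so 1/138 is smaller: the convergent 1/1 is closer to x than 16/15.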